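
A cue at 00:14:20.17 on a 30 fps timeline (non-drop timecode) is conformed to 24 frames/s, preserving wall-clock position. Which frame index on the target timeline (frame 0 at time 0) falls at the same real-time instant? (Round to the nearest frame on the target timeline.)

Source frame index: (0×3600 + 14×60 + 20) × 30 + 17 = 25817.
Real time: 25817 / (30) = 25817/30 s.
Target frame: (25817/30) × (24) = 103268/5 ≈ 20653.600 → 20654.

frame 20654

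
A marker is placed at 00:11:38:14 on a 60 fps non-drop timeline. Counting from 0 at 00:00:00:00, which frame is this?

41894

Total seconds to the label: (0 × 3600 + 11 × 60 + 38) = 698.
Frame index = 698 × 60 + 14 = 41894.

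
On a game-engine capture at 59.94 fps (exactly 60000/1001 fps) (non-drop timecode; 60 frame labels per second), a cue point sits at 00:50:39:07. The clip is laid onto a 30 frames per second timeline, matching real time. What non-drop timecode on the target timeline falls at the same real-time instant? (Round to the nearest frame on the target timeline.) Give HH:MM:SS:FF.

00:50:42:05

Source frame index: (0×3600 + 50×60 + 39) × 60 + 7 = 182347.
Real time: 182347 / (60000/1001) = 182529347/60000 s.
Target frame: (182529347/60000) × (30) = 182529347/2000 ≈ 91264.674 → 91265.
At 30 labels/s: frame 91265 → 00:50:42:05.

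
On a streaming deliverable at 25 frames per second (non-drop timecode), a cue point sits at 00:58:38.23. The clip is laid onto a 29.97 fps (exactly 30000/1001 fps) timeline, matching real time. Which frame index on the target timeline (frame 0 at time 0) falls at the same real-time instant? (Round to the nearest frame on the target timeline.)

frame 105462

Source frame index: (0×3600 + 58×60 + 38) × 25 + 23 = 87973.
Real time: 87973 / (25) = 87973/25 s.
Target frame: (87973/25) × (30000/1001) = 105567600/1001 ≈ 105462.138 → 105462.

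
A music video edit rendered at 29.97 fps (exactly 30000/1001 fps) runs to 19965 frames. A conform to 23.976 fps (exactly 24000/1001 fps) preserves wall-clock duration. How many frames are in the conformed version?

15972 frames

Target frames = source frames × (target rate / source rate) = 19965 × (24000/1001)/(30000/1001) = 19965 × 4/5 = 15972.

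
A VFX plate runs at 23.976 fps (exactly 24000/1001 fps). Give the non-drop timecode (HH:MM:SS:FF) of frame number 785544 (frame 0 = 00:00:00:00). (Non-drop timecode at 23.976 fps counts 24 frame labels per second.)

785544 ÷ 24 = 32731 full seconds, remainder 0 frames.
32731 s = 9 h 5 min 31 s.
Timecode: 09:05:31:00.

09:05:31:00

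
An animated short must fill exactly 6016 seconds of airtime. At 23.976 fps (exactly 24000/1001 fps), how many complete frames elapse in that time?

Frames = 6016 × 24000/1001 = 144384000/1001 ≈ 144239.7602.
Complete frames: 144239.

144239 frames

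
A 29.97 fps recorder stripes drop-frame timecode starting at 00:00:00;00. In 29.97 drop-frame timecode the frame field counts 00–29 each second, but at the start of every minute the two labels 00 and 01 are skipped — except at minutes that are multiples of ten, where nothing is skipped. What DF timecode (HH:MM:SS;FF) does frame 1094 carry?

Ten DF minutes hold 17982 frames, so frame 1094 lies in block 0 (frames 0–17981) with 1094 frames into that block.
The block's first minute is 1800 frames and the rest 1798 each; 1094 frames reaches minute 0, so 0 × 18 + 0 × 2 = 0 labels have been skipped so far.
Adding those back, label number 1094 + 0 = 1094 at 30 labels/s is 36 s + 14 f = 0 h 0 min 36 s frame 14, i.e. 00:00:36;14.

00:00:36;14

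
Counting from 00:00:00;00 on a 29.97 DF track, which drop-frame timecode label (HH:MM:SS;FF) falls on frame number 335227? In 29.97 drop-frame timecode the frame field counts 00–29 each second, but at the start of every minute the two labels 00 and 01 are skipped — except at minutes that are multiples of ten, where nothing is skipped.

Ten DF minutes hold 17982 frames, so frame 335227 lies in block 18 (frames 323676–341657) with 11551 frames into that block.
The block's first minute is 1800 frames and the rest 1798 each; 11551 frames reaches minute 6, so 18 × 18 + 6 × 2 = 336 labels have been skipped so far.
Adding those back, label number 335227 + 336 = 335563 at 30 labels/s is 11185 s + 13 f = 3 h 6 min 25 s frame 13, i.e. 03:06:25;13.

03:06:25;13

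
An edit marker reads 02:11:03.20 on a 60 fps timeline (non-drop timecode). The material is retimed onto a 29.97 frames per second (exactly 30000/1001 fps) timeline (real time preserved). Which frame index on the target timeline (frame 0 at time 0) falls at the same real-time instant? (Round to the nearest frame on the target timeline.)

frame 235664

Source frame index: (2×3600 + 11×60 + 3) × 60 + 20 = 471800.
Real time: 471800 / (60) = 23590/3 s.
Target frame: (23590/3) × (30000/1001) = 33700000/143 ≈ 235664.336 → 235664.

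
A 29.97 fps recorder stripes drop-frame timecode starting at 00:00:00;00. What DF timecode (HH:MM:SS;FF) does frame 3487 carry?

00:01:56;09

Ten DF minutes hold 17982 frames, so frame 3487 lies in block 0 (frames 0–17981) with 3487 frames into that block.
The block's first minute is 1800 frames and the rest 1798 each; 3487 frames reaches minute 1, so 0 × 18 + 1 × 2 = 2 labels have been skipped so far.
Adding those back, label number 3487 + 2 = 3489 at 30 labels/s is 116 s + 9 f = 0 h 1 min 56 s frame 9, i.e. 00:01:56;09.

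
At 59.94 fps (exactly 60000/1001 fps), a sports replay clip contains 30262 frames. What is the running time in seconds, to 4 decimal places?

Running time = 30262 × 1001/60000 = 15146131/30000 s ≈ 504.8710 s.

504.8710 seconds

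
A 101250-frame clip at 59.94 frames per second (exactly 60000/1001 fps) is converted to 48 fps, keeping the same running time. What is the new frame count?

Target frames = source frames × (target rate / source rate) = 101250 × (48)/(60000/1001) = 101250 × 1001/1250 = 81081.

81081 frames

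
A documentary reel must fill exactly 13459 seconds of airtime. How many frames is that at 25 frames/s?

336475 frames

Frames = 13459 × 25 = 336475.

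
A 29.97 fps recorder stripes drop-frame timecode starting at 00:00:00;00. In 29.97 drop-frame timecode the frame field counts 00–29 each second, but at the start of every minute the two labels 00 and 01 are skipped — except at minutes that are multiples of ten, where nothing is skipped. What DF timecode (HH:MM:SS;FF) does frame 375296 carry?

Ten DF minutes hold 17982 frames, so frame 375296 lies in block 20 (frames 359640–377621) with 15656 frames into that block.
The block's first minute is 1800 frames and the rest 1798 each; 15656 frames reaches minute 8, so 20 × 18 + 8 × 2 = 376 labels have been skipped so far.
Adding those back, label number 375296 + 376 = 375672 at 30 labels/s is 12522 s + 12 f = 3 h 28 min 42 s frame 12, i.e. 03:28:42;12.

03:28:42;12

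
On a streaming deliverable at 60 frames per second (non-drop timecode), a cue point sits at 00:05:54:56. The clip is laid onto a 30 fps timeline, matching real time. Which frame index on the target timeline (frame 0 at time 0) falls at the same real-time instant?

frame 10648

Source frame index: (0×3600 + 5×60 + 54) × 60 + 56 = 21296.
Real time: 21296 / (60) = 5324/15 s.
Target frame: (5324/15) × (30) = 10648.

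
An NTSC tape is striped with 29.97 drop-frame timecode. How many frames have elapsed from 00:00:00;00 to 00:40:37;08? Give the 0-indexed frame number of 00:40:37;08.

Complete 10-minute blocks: 4, each 17982 frames → 71928.
Remaining 0 whole minutes in the current block: 0 frames.
Within the current minute: 37 × 30 + 8 = 1118. Total = 71928 + 0 + 1118 = 73046.

73046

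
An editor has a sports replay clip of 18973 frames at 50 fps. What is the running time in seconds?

379.46 seconds

Running time = 18973 / (50) = 379.46 s.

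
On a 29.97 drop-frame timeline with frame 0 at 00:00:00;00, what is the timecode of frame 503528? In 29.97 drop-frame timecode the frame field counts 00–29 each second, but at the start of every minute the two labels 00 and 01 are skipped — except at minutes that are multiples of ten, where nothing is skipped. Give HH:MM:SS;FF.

Each 10-minute DF block holds 10 × 60 × 30 − 9 × 2 = 17982 frames. 503528 ÷ 17982 → 28 full blocks, remainder 32.
Within the partial block the first minute is 1800 frames and each further minute 1798, so 0 further minute boundaries passed. Total skipped labels = 18 × 28 + 2 × 0 = 504.
Non-drop label index = 503528 + 504 = 504032; at 30 labels/s that is 04:40:01:02, i.e. DF 04:40:01;02.

04:40:01;02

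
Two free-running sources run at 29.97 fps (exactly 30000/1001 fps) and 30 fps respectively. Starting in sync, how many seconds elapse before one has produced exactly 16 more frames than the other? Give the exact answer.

8008/15 seconds

The gap grows by |30 − 30000/1001| = 30/1001 frames per second.
Time for a 16-frame gap: 16 ÷ (30/1001) = 8008/15 s.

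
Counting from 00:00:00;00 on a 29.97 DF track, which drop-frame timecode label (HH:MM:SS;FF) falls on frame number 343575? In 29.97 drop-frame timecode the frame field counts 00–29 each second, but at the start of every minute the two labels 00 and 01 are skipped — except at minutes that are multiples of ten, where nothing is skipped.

Ten DF minutes hold 17982 frames, so frame 343575 lies in block 19 (frames 341658–359639) with 1917 frames into that block.
The block's first minute is 1800 frames and the rest 1798 each; 1917 frames reaches minute 1, so 19 × 18 + 1 × 2 = 344 labels have been skipped so far.
Adding those back, label number 343575 + 344 = 343919 at 30 labels/s is 11463 s + 29 f = 3 h 11 min 3 s frame 29, i.e. 03:11:03;29.

03:11:03;29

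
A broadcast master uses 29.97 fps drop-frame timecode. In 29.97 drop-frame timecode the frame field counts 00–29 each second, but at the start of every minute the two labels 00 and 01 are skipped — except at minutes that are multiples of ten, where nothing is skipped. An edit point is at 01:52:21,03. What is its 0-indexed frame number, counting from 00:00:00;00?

202031

As if non-drop at 30 labels/s: (1 × 3600 + 52 × 60 + 21) × 30 + 3 = 202233.
Minute boundaries passed: 112; those not divisible by 10: 112 − 11 = 101; dropped labels = 2 × 101 = 202.
Actual frame index = 202233 − 202 = 202031.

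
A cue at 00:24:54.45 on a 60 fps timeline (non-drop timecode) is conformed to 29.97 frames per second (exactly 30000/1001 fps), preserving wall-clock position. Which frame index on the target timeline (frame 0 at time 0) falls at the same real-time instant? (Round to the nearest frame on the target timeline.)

Source frame index: (0×3600 + 24×60 + 54) × 60 + 45 = 89685.
Real time: 89685 / (60) = 5979/4 s.
Target frame: (5979/4) × (30000/1001) = 44842500/1001 ≈ 44797.702 → 44798.

frame 44798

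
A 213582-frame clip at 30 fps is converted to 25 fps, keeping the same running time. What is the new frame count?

177985 frames

Target frames = source frames × (target rate / source rate) = 213582 × (25)/(30) = 213582 × 5/6 = 177985.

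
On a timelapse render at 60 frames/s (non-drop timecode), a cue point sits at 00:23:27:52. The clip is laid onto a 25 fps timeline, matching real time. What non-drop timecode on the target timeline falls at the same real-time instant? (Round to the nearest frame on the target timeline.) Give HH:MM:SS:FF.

Source frame index: (0×3600 + 23×60 + 27) × 60 + 52 = 84472.
Real time: 84472 / (60) = 21118/15 s.
Target frame: (21118/15) × (25) = 105590/3 ≈ 35196.667 → 35197.
At 25 labels/s: frame 35197 → 00:23:27:22.

00:23:27:22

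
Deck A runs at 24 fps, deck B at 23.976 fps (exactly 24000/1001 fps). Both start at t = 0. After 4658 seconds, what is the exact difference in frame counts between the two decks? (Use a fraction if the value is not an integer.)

111792/1001 frames

A emits 24 × 4658 = 111792 frames; B emits 24000/1001 × 4658 = 111792000/1001.
Difference = 111792/1001 frames (≈ 111.6803); B is behind A.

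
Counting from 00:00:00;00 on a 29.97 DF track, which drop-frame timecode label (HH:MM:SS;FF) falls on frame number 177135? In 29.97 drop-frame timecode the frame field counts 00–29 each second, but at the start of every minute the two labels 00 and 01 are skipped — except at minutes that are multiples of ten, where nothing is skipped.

Ten DF minutes hold 17982 frames, so frame 177135 lies in block 9 (frames 161838–179819) with 15297 frames into that block.
The block's first minute is 1800 frames and the rest 1798 each; 15297 frames reaches minute 8, so 9 × 18 + 8 × 2 = 178 labels have been skipped so far.
Adding those back, label number 177135 + 178 = 177313 at 30 labels/s is 5910 s + 13 f = 1 h 38 min 30 s frame 13, i.e. 01:38:30;13.

01:38:30;13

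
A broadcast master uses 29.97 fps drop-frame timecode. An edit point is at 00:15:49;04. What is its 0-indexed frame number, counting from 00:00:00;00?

As if non-drop at 30 labels/s: (0 × 3600 + 15 × 60 + 49) × 30 + 4 = 28474.
Minute boundaries passed: 15; those not divisible by 10: 15 − 1 = 14; dropped labels = 2 × 14 = 28.
Actual frame index = 28474 − 28 = 28446.

28446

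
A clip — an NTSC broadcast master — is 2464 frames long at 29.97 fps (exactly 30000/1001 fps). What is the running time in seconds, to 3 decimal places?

82.215 seconds

Running time = 2464 × 1001/30000 = 154154/1875 s ≈ 82.215 s.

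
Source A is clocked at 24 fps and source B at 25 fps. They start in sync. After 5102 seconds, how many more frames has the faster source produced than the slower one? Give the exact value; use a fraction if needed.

5102 frames

A emits 24 × 5102 = 122448 frames; B emits 25 × 5102 = 127550.
Difference = 5102 frames; B is ahead of A.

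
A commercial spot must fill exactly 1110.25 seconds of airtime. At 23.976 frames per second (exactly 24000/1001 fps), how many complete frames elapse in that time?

Frames = 1110.25 × 24000/1001 = 26646000/1001 ≈ 26619.3806.
Complete frames: 26619.

26619 frames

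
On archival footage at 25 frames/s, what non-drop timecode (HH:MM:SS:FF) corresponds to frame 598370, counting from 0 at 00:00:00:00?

06:38:54:20

598370 ÷ 25 = 23934 full seconds, remainder 20 frames.
23934 s = 6 h 38 min 54 s.
Timecode: 06:38:54:20.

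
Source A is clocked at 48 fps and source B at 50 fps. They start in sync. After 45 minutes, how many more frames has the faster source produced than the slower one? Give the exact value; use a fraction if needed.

5400 frames

45 min = 2700 s.
A emits 48 × 2700 = 129600 frames; B emits 50 × 2700 = 135000.
Difference = 5400 frames; B is ahead of A.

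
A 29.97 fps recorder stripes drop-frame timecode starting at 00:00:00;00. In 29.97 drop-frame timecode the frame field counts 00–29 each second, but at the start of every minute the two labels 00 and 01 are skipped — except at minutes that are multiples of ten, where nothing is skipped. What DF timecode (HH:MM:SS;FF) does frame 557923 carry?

05:10:16;01

Ten DF minutes hold 17982 frames, so frame 557923 lies in block 31 (frames 557442–575423) with 481 frames into that block.
The block's first minute is 1800 frames and the rest 1798 each; 481 frames reaches minute 0, so 31 × 18 + 0 × 2 = 558 labels have been skipped so far.
Adding those back, label number 557923 + 558 = 558481 at 30 labels/s is 18616 s + 1 f = 5 h 10 min 16 s frame 1, i.e. 05:10:16;01.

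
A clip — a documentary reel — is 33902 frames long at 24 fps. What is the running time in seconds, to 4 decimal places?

Running time = 33902 × 1/24 = 16951/12 s ≈ 1412.5833 s.

1412.5833 seconds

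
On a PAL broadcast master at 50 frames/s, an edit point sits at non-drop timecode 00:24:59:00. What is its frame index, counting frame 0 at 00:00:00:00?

frame 74950

Total seconds to the label: (0 × 3600 + 24 × 60 + 59) = 1499.
Frame index = 1499 × 50 + 0 = 74950.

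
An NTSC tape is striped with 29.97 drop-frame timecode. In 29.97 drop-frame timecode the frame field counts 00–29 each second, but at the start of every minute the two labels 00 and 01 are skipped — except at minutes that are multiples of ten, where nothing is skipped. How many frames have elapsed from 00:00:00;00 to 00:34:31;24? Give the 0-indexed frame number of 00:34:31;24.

62092

Complete 10-minute blocks: 3, each 17982 frames → 53946.
Remaining 4 whole minutes in the current block: 1800 + 3 × 1798 = 7194 frames.
Within the current minute: 31 × 30 + 24 − 2 = 952 (labels ;00/;01 skipped at this minute). Total = 53946 + 7194 + 952 = 62092.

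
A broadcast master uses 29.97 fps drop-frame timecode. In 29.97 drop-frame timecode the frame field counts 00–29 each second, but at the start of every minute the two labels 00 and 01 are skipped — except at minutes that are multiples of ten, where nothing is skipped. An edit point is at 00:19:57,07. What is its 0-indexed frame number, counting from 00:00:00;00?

Complete 10-minute blocks: 1, each 17982 frames → 17982.
Remaining 9 whole minutes in the current block: 1800 + 8 × 1798 = 16184 frames.
Within the current minute: 57 × 30 + 7 − 2 = 1715 (labels ;00/;01 skipped at this minute). Total = 17982 + 16184 + 1715 = 35881.

35881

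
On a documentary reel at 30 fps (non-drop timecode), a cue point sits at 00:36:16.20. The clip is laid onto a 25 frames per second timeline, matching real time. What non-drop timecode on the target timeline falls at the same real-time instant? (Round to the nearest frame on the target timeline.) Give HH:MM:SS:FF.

Source frame index: (0×3600 + 36×60 + 16) × 30 + 20 = 65300.
Real time: 65300 / (30) = 6530/3 s.
Target frame: (6530/3) × (25) = 163250/3 ≈ 54416.667 → 54417.
At 25 labels/s: frame 54417 → 00:36:16:17.

00:36:16:17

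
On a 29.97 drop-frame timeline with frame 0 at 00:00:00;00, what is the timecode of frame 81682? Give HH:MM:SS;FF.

00:45:25;14

Ten DF minutes hold 17982 frames, so frame 81682 lies in block 4 (frames 71928–89909) with 9754 frames into that block.
The block's first minute is 1800 frames and the rest 1798 each; 9754 frames reaches minute 5, so 4 × 18 + 5 × 2 = 82 labels have been skipped so far.
Adding those back, label number 81682 + 82 = 81764 at 30 labels/s is 2725 s + 14 f = 0 h 45 min 25 s frame 14, i.e. 00:45:25;14.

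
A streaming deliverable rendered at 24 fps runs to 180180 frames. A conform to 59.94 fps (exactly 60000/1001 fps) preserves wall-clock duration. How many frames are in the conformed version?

Target frames = source frames × (target rate / source rate) = 180180 × (60000/1001)/(24) = 180180 × 2500/1001 = 450000.

450000 frames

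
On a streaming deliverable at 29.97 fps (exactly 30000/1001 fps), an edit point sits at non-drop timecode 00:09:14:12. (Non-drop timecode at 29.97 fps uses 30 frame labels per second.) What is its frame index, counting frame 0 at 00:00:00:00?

frame 16632

Total seconds to the label: (0 × 3600 + 9 × 60 + 14) = 554.
Frame index = 554 × 30 + 12 = 16632.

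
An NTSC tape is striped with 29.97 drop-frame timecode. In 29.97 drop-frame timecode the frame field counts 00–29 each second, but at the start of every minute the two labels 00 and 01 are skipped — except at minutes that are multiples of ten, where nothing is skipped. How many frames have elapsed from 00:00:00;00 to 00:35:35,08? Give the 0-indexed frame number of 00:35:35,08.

Complete 10-minute blocks: 3, each 17982 frames → 53946.
Remaining 5 whole minutes in the current block: 1800 + 4 × 1798 = 8992 frames.
Within the current minute: 35 × 30 + 8 − 2 = 1056 (labels ;00/;01 skipped at this minute). Total = 53946 + 8992 + 1056 = 63994.

63994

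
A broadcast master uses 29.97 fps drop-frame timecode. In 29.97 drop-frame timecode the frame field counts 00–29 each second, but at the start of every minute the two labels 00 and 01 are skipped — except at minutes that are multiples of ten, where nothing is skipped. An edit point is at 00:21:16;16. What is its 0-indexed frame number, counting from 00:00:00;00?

Complete 10-minute blocks: 2, each 17982 frames → 35964.
Remaining 1 whole minute in the current block: 1800 + 0 × 1798 = 1800 frames.
Within the current minute: 16 × 30 + 16 − 2 = 494 (labels ;00/;01 skipped at this minute). Total = 35964 + 1800 + 494 = 38258.

38258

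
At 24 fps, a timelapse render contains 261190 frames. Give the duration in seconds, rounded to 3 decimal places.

Running time = 261190 × 1/24 = 130595/12 s ≈ 10882.917 s.

10882.917 seconds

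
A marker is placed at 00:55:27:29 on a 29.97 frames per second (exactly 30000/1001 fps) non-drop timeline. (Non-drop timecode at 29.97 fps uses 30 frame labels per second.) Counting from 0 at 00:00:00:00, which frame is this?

99839

Total seconds to the label: (0 × 3600 + 55 × 60 + 27) = 3327.
Frame index = 3327 × 30 + 29 = 99839.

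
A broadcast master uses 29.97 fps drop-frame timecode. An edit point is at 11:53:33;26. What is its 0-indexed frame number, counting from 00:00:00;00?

1283132

As if non-drop at 30 labels/s: (11 × 3600 + 53 × 60 + 33) × 30 + 26 = 1284416.
Minute boundaries passed: 713; those not divisible by 10: 713 − 71 = 642; dropped labels = 2 × 642 = 1284.
Actual frame index = 1284416 − 1284 = 1283132.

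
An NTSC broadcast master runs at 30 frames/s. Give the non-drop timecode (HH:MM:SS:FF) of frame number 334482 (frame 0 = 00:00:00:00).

03:05:49:12

334482 ÷ 30 = 11149 full seconds, remainder 12 frames.
11149 s = 3 h 5 min 49 s.
Timecode: 03:05:49:12.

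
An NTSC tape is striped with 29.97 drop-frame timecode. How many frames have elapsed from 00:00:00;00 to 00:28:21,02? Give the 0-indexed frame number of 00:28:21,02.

As if non-drop at 30 labels/s: (0 × 3600 + 28 × 60 + 21) × 30 + 2 = 51032.
Minute boundaries passed: 28; those not divisible by 10: 28 − 2 = 26; dropped labels = 2 × 26 = 52.
Actual frame index = 51032 − 52 = 50980.

50980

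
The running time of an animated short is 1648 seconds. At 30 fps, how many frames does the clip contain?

Frames = 1648 × 30 = 49440.

49440 frames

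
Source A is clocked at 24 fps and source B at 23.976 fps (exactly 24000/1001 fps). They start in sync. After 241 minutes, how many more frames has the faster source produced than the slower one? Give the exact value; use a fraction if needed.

347040/1001 frames

241 min = 14460 s.
A emits 24 × 14460 = 347040 frames; B emits 24000/1001 × 14460 = 347040000/1001.
Difference = 347040/1001 frames (≈ 346.6933); B is behind A.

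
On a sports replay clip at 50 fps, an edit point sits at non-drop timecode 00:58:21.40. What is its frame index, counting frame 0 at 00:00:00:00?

Total seconds to the label: (0 × 3600 + 58 × 60 + 21) = 3501.
Frame index = 3501 × 50 + 40 = 175090.

175090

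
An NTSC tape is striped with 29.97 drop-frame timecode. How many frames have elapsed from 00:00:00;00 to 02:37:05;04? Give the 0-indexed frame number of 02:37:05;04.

282470

As if non-drop at 30 labels/s: (2 × 3600 + 37 × 60 + 5) × 30 + 4 = 282754.
Minute boundaries passed: 157; those not divisible by 10: 157 − 15 = 142; dropped labels = 2 × 142 = 284.
Actual frame index = 282754 − 284 = 282470.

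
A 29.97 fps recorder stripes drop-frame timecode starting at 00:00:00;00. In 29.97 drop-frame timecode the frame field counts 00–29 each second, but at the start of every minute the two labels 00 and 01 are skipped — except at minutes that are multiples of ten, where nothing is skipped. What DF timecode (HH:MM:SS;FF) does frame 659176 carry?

06:06:34;16

Ten DF minutes hold 17982 frames, so frame 659176 lies in block 36 (frames 647352–665333) with 11824 frames into that block.
The block's first minute is 1800 frames and the rest 1798 each; 11824 frames reaches minute 6, so 36 × 18 + 6 × 2 = 660 labels have been skipped so far.
Adding those back, label number 659176 + 660 = 659836 at 30 labels/s is 21994 s + 16 f = 6 h 6 min 34 s frame 16, i.e. 06:06:34;16.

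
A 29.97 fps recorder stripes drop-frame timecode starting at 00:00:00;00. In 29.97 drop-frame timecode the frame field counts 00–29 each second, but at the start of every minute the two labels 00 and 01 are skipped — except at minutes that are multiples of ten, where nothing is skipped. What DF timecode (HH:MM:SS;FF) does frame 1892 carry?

Ten DF minutes hold 17982 frames, so frame 1892 lies in block 0 (frames 0–17981) with 1892 frames into that block.
The block's first minute is 1800 frames and the rest 1798 each; 1892 frames reaches minute 1, so 0 × 18 + 1 × 2 = 2 labels have been skipped so far.
Adding those back, label number 1892 + 2 = 1894 at 30 labels/s is 63 s + 4 f = 0 h 1 min 3 s frame 4, i.e. 00:01:03;04.

00:01:03;04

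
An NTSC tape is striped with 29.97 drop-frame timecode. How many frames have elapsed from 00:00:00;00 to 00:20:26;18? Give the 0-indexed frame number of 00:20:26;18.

Complete 10-minute blocks: 2, each 17982 frames → 35964.
Remaining 0 whole minutes in the current block: 0 frames.
Within the current minute: 26 × 30 + 18 = 798. Total = 35964 + 0 + 798 = 36762.

36762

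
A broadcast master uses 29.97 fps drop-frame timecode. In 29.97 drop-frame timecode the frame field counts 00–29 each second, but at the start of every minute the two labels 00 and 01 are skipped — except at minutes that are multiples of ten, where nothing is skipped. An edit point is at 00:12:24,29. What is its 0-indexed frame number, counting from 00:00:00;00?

As if non-drop at 30 labels/s: (0 × 3600 + 12 × 60 + 24) × 30 + 29 = 22349.
Minute boundaries passed: 12; those not divisible by 10: 12 − 1 = 11; dropped labels = 2 × 11 = 22.
Actual frame index = 22349 − 22 = 22327.

22327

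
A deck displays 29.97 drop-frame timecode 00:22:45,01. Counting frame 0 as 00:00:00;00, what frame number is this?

40911

Complete 10-minute blocks: 2, each 17982 frames → 35964.
Remaining 2 whole minutes in the current block: 1800 + 1 × 1798 = 3598 frames.
Within the current minute: 45 × 30 + 1 − 2 = 1349 (labels ;00/;01 skipped at this minute). Total = 35964 + 3598 + 1349 = 40911.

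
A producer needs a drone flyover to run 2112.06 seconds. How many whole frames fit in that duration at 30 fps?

63361 frames

Frames = 2112.06 × 30 = 316809/5 ≈ 63361.8000.
Complete frames: 63361.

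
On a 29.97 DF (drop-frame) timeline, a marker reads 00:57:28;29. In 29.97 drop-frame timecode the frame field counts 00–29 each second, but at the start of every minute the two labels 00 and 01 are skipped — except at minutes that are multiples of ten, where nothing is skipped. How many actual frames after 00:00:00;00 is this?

103365

As if non-drop at 30 labels/s: (0 × 3600 + 57 × 60 + 28) × 30 + 29 = 103469.
Minute boundaries passed: 57; those not divisible by 10: 57 − 5 = 52; dropped labels = 2 × 52 = 104.
Actual frame index = 103469 − 104 = 103365.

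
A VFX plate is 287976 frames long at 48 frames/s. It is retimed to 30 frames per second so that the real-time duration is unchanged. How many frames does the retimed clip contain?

179985 frames

Target frames = source frames × (target rate / source rate) = 287976 × (30)/(48) = 287976 × 5/8 = 179985.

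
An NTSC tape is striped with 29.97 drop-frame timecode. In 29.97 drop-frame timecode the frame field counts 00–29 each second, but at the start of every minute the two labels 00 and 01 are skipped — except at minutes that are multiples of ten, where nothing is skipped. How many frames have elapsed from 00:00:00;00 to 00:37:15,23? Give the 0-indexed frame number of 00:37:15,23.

67005

As if non-drop at 30 labels/s: (0 × 3600 + 37 × 60 + 15) × 30 + 23 = 67073.
Minute boundaries passed: 37; those not divisible by 10: 37 − 3 = 34; dropped labels = 2 × 34 = 68.
Actual frame index = 67073 − 68 = 67005.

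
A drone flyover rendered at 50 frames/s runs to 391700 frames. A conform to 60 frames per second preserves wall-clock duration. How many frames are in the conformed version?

470040 frames

Target frames = source frames × (target rate / source rate) = 391700 × (60)/(50) = 391700 × 6/5 = 470040.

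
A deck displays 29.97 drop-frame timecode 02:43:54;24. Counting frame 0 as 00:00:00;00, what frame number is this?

As if non-drop at 30 labels/s: (2 × 3600 + 43 × 60 + 54) × 30 + 24 = 295044.
Minute boundaries passed: 163; those not divisible by 10: 163 − 16 = 147; dropped labels = 2 × 147 = 294.
Actual frame index = 295044 − 294 = 294750.

294750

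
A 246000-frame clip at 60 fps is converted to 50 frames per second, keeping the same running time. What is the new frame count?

205000 frames

Target frames = source frames × (target rate / source rate) = 246000 × (50)/(60) = 246000 × 5/6 = 205000.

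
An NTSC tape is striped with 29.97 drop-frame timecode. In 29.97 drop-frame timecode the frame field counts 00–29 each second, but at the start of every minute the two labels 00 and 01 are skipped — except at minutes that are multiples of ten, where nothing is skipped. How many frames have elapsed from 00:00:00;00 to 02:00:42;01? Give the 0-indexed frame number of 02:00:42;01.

As if non-drop at 30 labels/s: (2 × 3600 + 0 × 60 + 42) × 30 + 1 = 217261.
Minute boundaries passed: 120; those not divisible by 10: 120 − 12 = 108; dropped labels = 2 × 108 = 216.
Actual frame index = 217261 − 216 = 217045.

217045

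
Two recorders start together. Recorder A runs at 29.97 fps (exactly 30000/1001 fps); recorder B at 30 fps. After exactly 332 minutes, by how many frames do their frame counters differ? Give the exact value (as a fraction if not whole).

332 min = 19920 s.
A emits 30000/1001 × 19920 = 597600000/1001 frames; B emits 30 × 19920 = 597600.
Difference = 597600/1001 frames (≈ 597.0030); B is ahead of A.

597600/1001 frames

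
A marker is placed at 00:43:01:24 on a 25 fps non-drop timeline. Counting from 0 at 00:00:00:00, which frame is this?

64549

Total seconds to the label: (0 × 3600 + 43 × 60 + 1) = 2581.
Frame index = 2581 × 25 + 24 = 64549.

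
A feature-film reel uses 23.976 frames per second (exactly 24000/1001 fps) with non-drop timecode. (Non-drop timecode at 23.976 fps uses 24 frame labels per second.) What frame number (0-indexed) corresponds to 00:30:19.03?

Total seconds to the label: (0 × 3600 + 30 × 60 + 19) = 1819.
Frame index = 1819 × 24 + 3 = 43659.

43659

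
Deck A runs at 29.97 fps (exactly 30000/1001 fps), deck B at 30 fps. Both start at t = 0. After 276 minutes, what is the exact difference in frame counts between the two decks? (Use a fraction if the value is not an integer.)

496800/1001 frames

276 min = 16560 s.
A emits 30000/1001 × 16560 = 496800000/1001 frames; B emits 30 × 16560 = 496800.
Difference = 496800/1001 frames (≈ 496.3037); B is ahead of A.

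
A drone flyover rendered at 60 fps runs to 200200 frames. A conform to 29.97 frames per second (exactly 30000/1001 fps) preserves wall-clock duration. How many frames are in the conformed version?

100000 frames

Target frames = source frames × (target rate / source rate) = 200200 × (30000/1001)/(60) = 200200 × 500/1001 = 100000.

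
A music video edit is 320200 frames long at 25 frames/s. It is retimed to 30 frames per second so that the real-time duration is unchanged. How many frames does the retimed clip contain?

Target frames = source frames × (target rate / source rate) = 320200 × (30)/(25) = 320200 × 6/5 = 384240.

384240 frames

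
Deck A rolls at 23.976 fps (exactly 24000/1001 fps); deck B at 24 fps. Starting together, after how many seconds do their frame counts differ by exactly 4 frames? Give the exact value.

The gap grows by |24 − 24000/1001| = 24/1001 frames per second.
Time for a 4-frame gap: 4 ÷ (24/1001) = 1001/6 s.

1001/6 seconds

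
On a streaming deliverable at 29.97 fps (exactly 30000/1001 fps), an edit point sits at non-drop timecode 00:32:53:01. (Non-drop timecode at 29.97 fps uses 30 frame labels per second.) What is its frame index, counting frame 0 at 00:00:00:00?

59191

Total seconds to the label: (0 × 3600 + 32 × 60 + 53) = 1973.
Frame index = 1973 × 30 + 1 = 59191.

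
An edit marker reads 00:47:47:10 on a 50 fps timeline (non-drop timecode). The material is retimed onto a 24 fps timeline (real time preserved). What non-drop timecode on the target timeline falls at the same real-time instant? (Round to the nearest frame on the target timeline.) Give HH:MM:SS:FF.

00:47:47:05

Source frame index: (0×3600 + 47×60 + 47) × 50 + 10 = 143360.
Real time: 143360 / (50) = 14336/5 s.
Target frame: (14336/5) × (24) = 344064/5 ≈ 68812.800 → 68813.
At 24 labels/s: frame 68813 → 00:47:47:05.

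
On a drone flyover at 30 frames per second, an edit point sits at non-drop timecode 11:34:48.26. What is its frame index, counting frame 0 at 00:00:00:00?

frame 1250666

Total seconds to the label: (11 × 3600 + 34 × 60 + 48) = 41688.
Frame index = 41688 × 30 + 26 = 1250666.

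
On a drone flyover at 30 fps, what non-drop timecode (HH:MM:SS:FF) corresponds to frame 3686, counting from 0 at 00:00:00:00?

3686 ÷ 30 = 122 full seconds, remainder 26 frames.
122 s = 0 h 2 min 2 s.
Timecode: 00:02:02:26.

00:02:02:26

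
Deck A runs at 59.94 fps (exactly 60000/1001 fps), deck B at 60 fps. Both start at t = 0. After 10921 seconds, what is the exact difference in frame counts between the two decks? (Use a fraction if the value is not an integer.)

655260/1001 frames

A emits 60000/1001 × 10921 = 655260000/1001 frames; B emits 60 × 10921 = 655260.
Difference = 655260/1001 frames (≈ 654.6054); B is ahead of A.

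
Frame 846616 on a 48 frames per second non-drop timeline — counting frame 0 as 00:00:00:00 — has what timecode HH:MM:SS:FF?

04:53:57:40

846616 ÷ 48 = 17637 full seconds, remainder 40 frames.
17637 s = 4 h 53 min 57 s.
Timecode: 04:53:57:40.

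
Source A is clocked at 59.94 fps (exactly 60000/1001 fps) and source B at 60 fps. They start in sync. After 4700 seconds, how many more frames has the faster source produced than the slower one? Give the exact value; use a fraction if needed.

A emits 60000/1001 × 4700 = 282000000/1001 frames; B emits 60 × 4700 = 282000.
Difference = 282000/1001 frames (≈ 281.7183); B is ahead of A.

282000/1001 frames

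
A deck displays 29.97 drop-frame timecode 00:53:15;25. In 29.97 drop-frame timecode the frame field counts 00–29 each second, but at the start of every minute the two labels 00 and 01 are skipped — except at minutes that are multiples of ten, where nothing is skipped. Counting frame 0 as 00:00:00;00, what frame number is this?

As if non-drop at 30 labels/s: (0 × 3600 + 53 × 60 + 15) × 30 + 25 = 95875.
Minute boundaries passed: 53; those not divisible by 10: 53 − 5 = 48; dropped labels = 2 × 48 = 96.
Actual frame index = 95875 − 96 = 95779.

95779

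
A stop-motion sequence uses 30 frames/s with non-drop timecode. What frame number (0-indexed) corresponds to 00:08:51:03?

Total seconds to the label: (0 × 3600 + 8 × 60 + 51) = 531.
Frame index = 531 × 30 + 3 = 15933.

15933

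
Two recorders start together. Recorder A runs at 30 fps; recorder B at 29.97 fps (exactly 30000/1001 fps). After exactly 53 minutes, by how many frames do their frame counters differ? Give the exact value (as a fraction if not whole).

53 min = 3180 s.
A emits 30 × 3180 = 95400 frames; B emits 30000/1001 × 3180 = 95400000/1001.
Difference = 95400/1001 frames (≈ 95.3047); B is behind A.

95400/1001 frames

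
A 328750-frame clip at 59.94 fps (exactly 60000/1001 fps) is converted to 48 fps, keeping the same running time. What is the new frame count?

Target frames = source frames × (target rate / source rate) = 328750 × (48)/(60000/1001) = 328750 × 1001/1250 = 263263.

263263 frames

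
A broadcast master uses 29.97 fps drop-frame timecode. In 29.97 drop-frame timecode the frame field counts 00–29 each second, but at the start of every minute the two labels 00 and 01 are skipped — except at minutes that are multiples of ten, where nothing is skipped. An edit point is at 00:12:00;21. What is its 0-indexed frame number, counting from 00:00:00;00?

As if non-drop at 30 labels/s: (0 × 3600 + 12 × 60 + 0) × 30 + 21 = 21621.
Minute boundaries passed: 12; those not divisible by 10: 12 − 1 = 11; dropped labels = 2 × 11 = 22.
Actual frame index = 21621 − 22 = 21599.

21599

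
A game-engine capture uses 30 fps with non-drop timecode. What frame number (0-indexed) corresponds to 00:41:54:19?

Total seconds to the label: (0 × 3600 + 41 × 60 + 54) = 2514.
Frame index = 2514 × 30 + 19 = 75439.

75439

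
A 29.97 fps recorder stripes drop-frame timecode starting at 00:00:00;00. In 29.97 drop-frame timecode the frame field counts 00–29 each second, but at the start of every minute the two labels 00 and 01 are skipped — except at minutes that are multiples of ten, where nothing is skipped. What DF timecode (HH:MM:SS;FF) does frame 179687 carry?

01:39:55;17

Each 10-minute DF block holds 10 × 60 × 30 − 9 × 2 = 17982 frames. 179687 ÷ 17982 → 9 full blocks, remainder 17849.
Within the partial block the first minute is 1800 frames and each further minute 1798, so 9 further minute boundaries passed. Total skipped labels = 18 × 9 + 2 × 9 = 180.
Non-drop label index = 179687 + 180 = 179867; at 30 labels/s that is 01:39:55:17, i.e. DF 01:39:55;17.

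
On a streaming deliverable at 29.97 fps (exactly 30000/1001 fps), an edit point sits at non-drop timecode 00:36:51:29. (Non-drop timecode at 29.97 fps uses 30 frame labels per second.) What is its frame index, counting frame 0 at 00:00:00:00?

66359

Total seconds to the label: (0 × 3600 + 36 × 60 + 51) = 2211.
Frame index = 2211 × 30 + 29 = 66359.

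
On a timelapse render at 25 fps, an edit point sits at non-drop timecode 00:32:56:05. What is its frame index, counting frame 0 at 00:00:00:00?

49405

Total seconds to the label: (0 × 3600 + 32 × 60 + 56) = 1976.
Frame index = 1976 × 25 + 5 = 49405.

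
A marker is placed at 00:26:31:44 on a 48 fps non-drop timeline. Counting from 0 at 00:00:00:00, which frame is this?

Total seconds to the label: (0 × 3600 + 26 × 60 + 31) = 1591.
Frame index = 1591 × 48 + 44 = 76412.

frame 76412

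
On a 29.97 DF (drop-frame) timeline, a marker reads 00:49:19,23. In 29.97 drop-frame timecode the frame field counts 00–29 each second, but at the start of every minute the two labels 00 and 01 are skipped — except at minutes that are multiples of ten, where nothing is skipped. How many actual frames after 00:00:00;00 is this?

88703

Complete 10-minute blocks: 4, each 17982 frames → 71928.
Remaining 9 whole minutes in the current block: 1800 + 8 × 1798 = 16184 frames.
Within the current minute: 19 × 30 + 23 − 2 = 591 (labels ;00/;01 skipped at this minute). Total = 71928 + 16184 + 591 = 88703.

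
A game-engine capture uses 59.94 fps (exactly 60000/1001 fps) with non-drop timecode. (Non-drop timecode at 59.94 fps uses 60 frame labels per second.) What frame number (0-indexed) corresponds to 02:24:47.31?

Total seconds to the label: (2 × 3600 + 24 × 60 + 47) = 8687.
Frame index = 8687 × 60 + 31 = 521251.

frame 521251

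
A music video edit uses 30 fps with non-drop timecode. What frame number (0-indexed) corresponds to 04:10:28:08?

Total seconds to the label: (4 × 3600 + 10 × 60 + 28) = 15028.
Frame index = 15028 × 30 + 8 = 450848.

450848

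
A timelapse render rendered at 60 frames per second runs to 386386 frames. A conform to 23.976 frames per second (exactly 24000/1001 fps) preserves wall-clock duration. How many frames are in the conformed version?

Target frames = source frames × (target rate / source rate) = 386386 × (24000/1001)/(60) = 386386 × 400/1001 = 154400.

154400 frames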